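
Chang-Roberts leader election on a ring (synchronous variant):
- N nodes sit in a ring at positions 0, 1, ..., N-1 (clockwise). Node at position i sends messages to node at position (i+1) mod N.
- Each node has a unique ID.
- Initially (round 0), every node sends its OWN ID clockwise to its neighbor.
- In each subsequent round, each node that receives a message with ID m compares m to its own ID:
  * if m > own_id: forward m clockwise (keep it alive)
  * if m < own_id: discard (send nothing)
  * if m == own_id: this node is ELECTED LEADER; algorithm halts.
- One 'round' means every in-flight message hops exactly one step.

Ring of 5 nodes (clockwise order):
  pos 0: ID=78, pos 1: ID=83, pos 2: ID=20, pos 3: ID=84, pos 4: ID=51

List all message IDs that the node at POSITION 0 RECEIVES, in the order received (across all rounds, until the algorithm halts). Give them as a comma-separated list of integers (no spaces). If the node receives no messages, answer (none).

Round 1: pos1(id83) recv 78: drop; pos2(id20) recv 83: fwd; pos3(id84) recv 20: drop; pos4(id51) recv 84: fwd; pos0(id78) recv 51: drop
Round 2: pos3(id84) recv 83: drop; pos0(id78) recv 84: fwd
Round 3: pos1(id83) recv 84: fwd
Round 4: pos2(id20) recv 84: fwd
Round 5: pos3(id84) recv 84: ELECTED

Answer: 51,84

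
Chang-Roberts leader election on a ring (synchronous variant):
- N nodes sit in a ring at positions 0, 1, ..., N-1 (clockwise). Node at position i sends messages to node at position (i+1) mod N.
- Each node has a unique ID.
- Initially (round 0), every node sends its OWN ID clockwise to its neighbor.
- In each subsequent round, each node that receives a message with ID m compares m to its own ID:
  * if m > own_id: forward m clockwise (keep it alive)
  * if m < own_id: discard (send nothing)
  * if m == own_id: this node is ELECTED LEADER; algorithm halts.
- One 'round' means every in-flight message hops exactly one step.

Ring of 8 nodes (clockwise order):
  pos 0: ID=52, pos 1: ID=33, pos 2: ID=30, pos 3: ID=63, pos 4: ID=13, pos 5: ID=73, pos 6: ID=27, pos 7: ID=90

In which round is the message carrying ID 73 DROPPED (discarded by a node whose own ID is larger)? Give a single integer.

Round 1: pos1(id33) recv 52: fwd; pos2(id30) recv 33: fwd; pos3(id63) recv 30: drop; pos4(id13) recv 63: fwd; pos5(id73) recv 13: drop; pos6(id27) recv 73: fwd; pos7(id90) recv 27: drop; pos0(id52) recv 90: fwd
Round 2: pos2(id30) recv 52: fwd; pos3(id63) recv 33: drop; pos5(id73) recv 63: drop; pos7(id90) recv 73: drop; pos1(id33) recv 90: fwd
Round 3: pos3(id63) recv 52: drop; pos2(id30) recv 90: fwd
Round 4: pos3(id63) recv 90: fwd
Round 5: pos4(id13) recv 90: fwd
Round 6: pos5(id73) recv 90: fwd
Round 7: pos6(id27) recv 90: fwd
Round 8: pos7(id90) recv 90: ELECTED
Message ID 73 originates at pos 5; dropped at pos 7 in round 2

Answer: 2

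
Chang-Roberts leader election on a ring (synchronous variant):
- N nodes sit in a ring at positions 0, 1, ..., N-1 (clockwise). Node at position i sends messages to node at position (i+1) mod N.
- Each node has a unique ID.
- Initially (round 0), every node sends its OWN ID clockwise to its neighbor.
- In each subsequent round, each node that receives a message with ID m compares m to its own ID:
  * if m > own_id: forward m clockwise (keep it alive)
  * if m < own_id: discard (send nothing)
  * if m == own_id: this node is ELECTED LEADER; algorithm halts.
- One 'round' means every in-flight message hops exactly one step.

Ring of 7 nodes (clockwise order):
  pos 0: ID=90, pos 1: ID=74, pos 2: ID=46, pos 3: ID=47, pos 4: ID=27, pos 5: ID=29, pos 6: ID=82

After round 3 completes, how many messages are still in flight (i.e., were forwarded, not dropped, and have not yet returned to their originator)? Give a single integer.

Answer: 2

Derivation:
Round 1: pos1(id74) recv 90: fwd; pos2(id46) recv 74: fwd; pos3(id47) recv 46: drop; pos4(id27) recv 47: fwd; pos5(id29) recv 27: drop; pos6(id82) recv 29: drop; pos0(id90) recv 82: drop
Round 2: pos2(id46) recv 90: fwd; pos3(id47) recv 74: fwd; pos5(id29) recv 47: fwd
Round 3: pos3(id47) recv 90: fwd; pos4(id27) recv 74: fwd; pos6(id82) recv 47: drop
After round 3: 2 messages still in flight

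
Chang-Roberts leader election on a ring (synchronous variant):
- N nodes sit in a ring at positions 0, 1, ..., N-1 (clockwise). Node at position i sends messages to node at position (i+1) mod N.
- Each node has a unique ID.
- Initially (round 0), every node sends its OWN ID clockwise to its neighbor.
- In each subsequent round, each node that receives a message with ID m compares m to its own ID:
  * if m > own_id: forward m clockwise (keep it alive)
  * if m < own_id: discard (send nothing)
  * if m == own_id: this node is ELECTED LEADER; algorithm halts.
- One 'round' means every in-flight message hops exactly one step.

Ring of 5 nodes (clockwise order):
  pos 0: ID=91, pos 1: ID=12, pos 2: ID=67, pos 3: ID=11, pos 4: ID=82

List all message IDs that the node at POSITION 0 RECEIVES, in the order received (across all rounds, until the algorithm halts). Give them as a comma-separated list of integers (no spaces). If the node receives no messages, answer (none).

Answer: 82,91

Derivation:
Round 1: pos1(id12) recv 91: fwd; pos2(id67) recv 12: drop; pos3(id11) recv 67: fwd; pos4(id82) recv 11: drop; pos0(id91) recv 82: drop
Round 2: pos2(id67) recv 91: fwd; pos4(id82) recv 67: drop
Round 3: pos3(id11) recv 91: fwd
Round 4: pos4(id82) recv 91: fwd
Round 5: pos0(id91) recv 91: ELECTED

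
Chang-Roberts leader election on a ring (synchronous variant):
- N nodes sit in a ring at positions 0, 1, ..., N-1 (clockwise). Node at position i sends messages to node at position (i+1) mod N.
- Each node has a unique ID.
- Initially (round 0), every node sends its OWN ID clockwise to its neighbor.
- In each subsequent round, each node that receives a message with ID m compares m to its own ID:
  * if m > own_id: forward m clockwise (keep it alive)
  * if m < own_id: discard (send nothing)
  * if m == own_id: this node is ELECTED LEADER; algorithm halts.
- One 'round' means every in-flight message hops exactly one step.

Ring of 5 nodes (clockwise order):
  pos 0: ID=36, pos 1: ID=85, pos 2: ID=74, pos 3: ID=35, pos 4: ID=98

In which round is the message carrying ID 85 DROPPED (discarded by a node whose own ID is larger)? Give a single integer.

Round 1: pos1(id85) recv 36: drop; pos2(id74) recv 85: fwd; pos3(id35) recv 74: fwd; pos4(id98) recv 35: drop; pos0(id36) recv 98: fwd
Round 2: pos3(id35) recv 85: fwd; pos4(id98) recv 74: drop; pos1(id85) recv 98: fwd
Round 3: pos4(id98) recv 85: drop; pos2(id74) recv 98: fwd
Round 4: pos3(id35) recv 98: fwd
Round 5: pos4(id98) recv 98: ELECTED
Message ID 85 originates at pos 1; dropped at pos 4 in round 3

Answer: 3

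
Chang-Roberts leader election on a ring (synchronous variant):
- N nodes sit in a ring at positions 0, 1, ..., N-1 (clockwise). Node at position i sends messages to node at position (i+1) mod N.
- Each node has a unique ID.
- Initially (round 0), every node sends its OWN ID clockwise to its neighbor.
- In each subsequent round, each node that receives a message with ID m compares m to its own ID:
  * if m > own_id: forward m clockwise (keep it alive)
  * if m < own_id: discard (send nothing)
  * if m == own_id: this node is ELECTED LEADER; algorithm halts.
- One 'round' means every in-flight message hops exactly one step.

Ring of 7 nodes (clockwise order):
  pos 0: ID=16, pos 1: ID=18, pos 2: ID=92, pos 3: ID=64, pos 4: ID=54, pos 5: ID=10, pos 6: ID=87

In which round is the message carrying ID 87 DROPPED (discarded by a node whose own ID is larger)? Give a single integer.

Answer: 3

Derivation:
Round 1: pos1(id18) recv 16: drop; pos2(id92) recv 18: drop; pos3(id64) recv 92: fwd; pos4(id54) recv 64: fwd; pos5(id10) recv 54: fwd; pos6(id87) recv 10: drop; pos0(id16) recv 87: fwd
Round 2: pos4(id54) recv 92: fwd; pos5(id10) recv 64: fwd; pos6(id87) recv 54: drop; pos1(id18) recv 87: fwd
Round 3: pos5(id10) recv 92: fwd; pos6(id87) recv 64: drop; pos2(id92) recv 87: drop
Round 4: pos6(id87) recv 92: fwd
Round 5: pos0(id16) recv 92: fwd
Round 6: pos1(id18) recv 92: fwd
Round 7: pos2(id92) recv 92: ELECTED
Message ID 87 originates at pos 6; dropped at pos 2 in round 3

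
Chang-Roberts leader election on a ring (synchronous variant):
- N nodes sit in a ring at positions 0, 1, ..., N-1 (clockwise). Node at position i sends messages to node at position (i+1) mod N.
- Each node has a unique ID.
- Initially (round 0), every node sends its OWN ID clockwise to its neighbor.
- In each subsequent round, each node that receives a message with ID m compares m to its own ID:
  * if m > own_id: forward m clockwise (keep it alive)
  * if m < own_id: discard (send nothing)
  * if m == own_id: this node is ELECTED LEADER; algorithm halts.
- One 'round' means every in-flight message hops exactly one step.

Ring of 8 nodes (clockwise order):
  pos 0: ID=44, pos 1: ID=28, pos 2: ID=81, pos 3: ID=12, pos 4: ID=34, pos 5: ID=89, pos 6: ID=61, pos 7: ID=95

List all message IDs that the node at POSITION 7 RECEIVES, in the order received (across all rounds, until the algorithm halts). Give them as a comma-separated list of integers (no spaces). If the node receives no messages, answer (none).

Answer: 61,89,95

Derivation:
Round 1: pos1(id28) recv 44: fwd; pos2(id81) recv 28: drop; pos3(id12) recv 81: fwd; pos4(id34) recv 12: drop; pos5(id89) recv 34: drop; pos6(id61) recv 89: fwd; pos7(id95) recv 61: drop; pos0(id44) recv 95: fwd
Round 2: pos2(id81) recv 44: drop; pos4(id34) recv 81: fwd; pos7(id95) recv 89: drop; pos1(id28) recv 95: fwd
Round 3: pos5(id89) recv 81: drop; pos2(id81) recv 95: fwd
Round 4: pos3(id12) recv 95: fwd
Round 5: pos4(id34) recv 95: fwd
Round 6: pos5(id89) recv 95: fwd
Round 7: pos6(id61) recv 95: fwd
Round 8: pos7(id95) recv 95: ELECTED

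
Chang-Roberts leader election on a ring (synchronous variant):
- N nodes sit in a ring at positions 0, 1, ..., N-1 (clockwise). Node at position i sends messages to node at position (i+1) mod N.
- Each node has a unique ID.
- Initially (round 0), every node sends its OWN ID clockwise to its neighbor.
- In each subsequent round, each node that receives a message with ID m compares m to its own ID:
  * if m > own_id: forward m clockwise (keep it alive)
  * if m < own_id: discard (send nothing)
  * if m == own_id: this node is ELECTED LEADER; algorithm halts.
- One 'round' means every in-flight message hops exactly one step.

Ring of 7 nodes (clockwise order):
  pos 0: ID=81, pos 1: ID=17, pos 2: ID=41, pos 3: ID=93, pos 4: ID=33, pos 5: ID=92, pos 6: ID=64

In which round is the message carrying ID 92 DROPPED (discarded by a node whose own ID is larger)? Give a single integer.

Answer: 5

Derivation:
Round 1: pos1(id17) recv 81: fwd; pos2(id41) recv 17: drop; pos3(id93) recv 41: drop; pos4(id33) recv 93: fwd; pos5(id92) recv 33: drop; pos6(id64) recv 92: fwd; pos0(id81) recv 64: drop
Round 2: pos2(id41) recv 81: fwd; pos5(id92) recv 93: fwd; pos0(id81) recv 92: fwd
Round 3: pos3(id93) recv 81: drop; pos6(id64) recv 93: fwd; pos1(id17) recv 92: fwd
Round 4: pos0(id81) recv 93: fwd; pos2(id41) recv 92: fwd
Round 5: pos1(id17) recv 93: fwd; pos3(id93) recv 92: drop
Round 6: pos2(id41) recv 93: fwd
Round 7: pos3(id93) recv 93: ELECTED
Message ID 92 originates at pos 5; dropped at pos 3 in round 5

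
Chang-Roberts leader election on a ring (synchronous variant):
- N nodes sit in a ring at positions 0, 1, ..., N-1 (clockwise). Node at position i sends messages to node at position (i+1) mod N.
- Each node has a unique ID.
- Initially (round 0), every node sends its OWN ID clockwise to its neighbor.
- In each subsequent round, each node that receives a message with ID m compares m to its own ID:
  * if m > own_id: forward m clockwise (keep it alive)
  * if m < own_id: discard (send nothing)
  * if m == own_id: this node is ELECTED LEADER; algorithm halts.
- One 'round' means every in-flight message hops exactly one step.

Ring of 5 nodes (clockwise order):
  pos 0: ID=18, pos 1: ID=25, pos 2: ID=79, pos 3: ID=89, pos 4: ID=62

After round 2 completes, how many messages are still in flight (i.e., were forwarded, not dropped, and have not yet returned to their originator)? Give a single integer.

Round 1: pos1(id25) recv 18: drop; pos2(id79) recv 25: drop; pos3(id89) recv 79: drop; pos4(id62) recv 89: fwd; pos0(id18) recv 62: fwd
Round 2: pos0(id18) recv 89: fwd; pos1(id25) recv 62: fwd
After round 2: 2 messages still in flight

Answer: 2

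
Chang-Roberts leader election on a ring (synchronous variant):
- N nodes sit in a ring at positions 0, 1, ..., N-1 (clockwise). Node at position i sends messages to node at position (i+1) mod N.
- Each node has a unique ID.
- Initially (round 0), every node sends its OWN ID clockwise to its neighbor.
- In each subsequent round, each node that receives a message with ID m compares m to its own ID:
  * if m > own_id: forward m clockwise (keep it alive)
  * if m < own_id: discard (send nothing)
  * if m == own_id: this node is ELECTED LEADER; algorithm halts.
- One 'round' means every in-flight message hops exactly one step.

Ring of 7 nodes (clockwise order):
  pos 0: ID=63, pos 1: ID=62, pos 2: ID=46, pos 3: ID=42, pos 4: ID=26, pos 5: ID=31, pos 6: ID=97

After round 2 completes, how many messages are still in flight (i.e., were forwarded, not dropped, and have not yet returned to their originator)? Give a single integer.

Answer: 5

Derivation:
Round 1: pos1(id62) recv 63: fwd; pos2(id46) recv 62: fwd; pos3(id42) recv 46: fwd; pos4(id26) recv 42: fwd; pos5(id31) recv 26: drop; pos6(id97) recv 31: drop; pos0(id63) recv 97: fwd
Round 2: pos2(id46) recv 63: fwd; pos3(id42) recv 62: fwd; pos4(id26) recv 46: fwd; pos5(id31) recv 42: fwd; pos1(id62) recv 97: fwd
After round 2: 5 messages still in flight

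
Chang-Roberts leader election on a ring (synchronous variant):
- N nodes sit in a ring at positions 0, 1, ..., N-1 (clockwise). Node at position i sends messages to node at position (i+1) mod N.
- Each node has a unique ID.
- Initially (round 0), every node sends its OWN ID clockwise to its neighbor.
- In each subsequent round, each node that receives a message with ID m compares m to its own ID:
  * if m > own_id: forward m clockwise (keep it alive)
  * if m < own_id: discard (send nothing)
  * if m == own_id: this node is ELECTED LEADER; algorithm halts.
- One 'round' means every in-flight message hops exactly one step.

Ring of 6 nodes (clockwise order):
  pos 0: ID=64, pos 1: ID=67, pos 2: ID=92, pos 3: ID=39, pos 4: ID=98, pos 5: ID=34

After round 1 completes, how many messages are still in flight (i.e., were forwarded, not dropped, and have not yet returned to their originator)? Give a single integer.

Round 1: pos1(id67) recv 64: drop; pos2(id92) recv 67: drop; pos3(id39) recv 92: fwd; pos4(id98) recv 39: drop; pos5(id34) recv 98: fwd; pos0(id64) recv 34: drop
After round 1: 2 messages still in flight

Answer: 2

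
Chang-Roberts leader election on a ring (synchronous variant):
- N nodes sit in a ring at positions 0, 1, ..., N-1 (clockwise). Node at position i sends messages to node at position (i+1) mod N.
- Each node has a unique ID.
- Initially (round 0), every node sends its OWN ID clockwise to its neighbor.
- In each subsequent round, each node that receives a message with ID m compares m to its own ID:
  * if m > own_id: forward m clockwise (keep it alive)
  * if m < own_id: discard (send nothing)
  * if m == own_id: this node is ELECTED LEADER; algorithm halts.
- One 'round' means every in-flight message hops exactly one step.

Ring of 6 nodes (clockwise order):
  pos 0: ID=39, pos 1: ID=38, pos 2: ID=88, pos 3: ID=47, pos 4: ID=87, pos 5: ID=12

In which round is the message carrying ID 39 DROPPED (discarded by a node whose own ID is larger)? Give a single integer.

Answer: 2

Derivation:
Round 1: pos1(id38) recv 39: fwd; pos2(id88) recv 38: drop; pos3(id47) recv 88: fwd; pos4(id87) recv 47: drop; pos5(id12) recv 87: fwd; pos0(id39) recv 12: drop
Round 2: pos2(id88) recv 39: drop; pos4(id87) recv 88: fwd; pos0(id39) recv 87: fwd
Round 3: pos5(id12) recv 88: fwd; pos1(id38) recv 87: fwd
Round 4: pos0(id39) recv 88: fwd; pos2(id88) recv 87: drop
Round 5: pos1(id38) recv 88: fwd
Round 6: pos2(id88) recv 88: ELECTED
Message ID 39 originates at pos 0; dropped at pos 2 in round 2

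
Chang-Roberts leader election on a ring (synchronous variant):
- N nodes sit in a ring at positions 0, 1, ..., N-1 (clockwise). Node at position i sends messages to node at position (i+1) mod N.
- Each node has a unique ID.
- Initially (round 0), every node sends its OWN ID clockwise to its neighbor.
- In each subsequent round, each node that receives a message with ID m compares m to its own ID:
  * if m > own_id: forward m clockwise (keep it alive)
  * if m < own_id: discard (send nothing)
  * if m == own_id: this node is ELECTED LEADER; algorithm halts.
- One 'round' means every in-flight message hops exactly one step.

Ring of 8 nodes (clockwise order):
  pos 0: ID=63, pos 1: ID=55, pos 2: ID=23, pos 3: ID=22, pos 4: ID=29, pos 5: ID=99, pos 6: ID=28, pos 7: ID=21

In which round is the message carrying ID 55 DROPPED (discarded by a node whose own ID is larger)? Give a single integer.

Round 1: pos1(id55) recv 63: fwd; pos2(id23) recv 55: fwd; pos3(id22) recv 23: fwd; pos4(id29) recv 22: drop; pos5(id99) recv 29: drop; pos6(id28) recv 99: fwd; pos7(id21) recv 28: fwd; pos0(id63) recv 21: drop
Round 2: pos2(id23) recv 63: fwd; pos3(id22) recv 55: fwd; pos4(id29) recv 23: drop; pos7(id21) recv 99: fwd; pos0(id63) recv 28: drop
Round 3: pos3(id22) recv 63: fwd; pos4(id29) recv 55: fwd; pos0(id63) recv 99: fwd
Round 4: pos4(id29) recv 63: fwd; pos5(id99) recv 55: drop; pos1(id55) recv 99: fwd
Round 5: pos5(id99) recv 63: drop; pos2(id23) recv 99: fwd
Round 6: pos3(id22) recv 99: fwd
Round 7: pos4(id29) recv 99: fwd
Round 8: pos5(id99) recv 99: ELECTED
Message ID 55 originates at pos 1; dropped at pos 5 in round 4

Answer: 4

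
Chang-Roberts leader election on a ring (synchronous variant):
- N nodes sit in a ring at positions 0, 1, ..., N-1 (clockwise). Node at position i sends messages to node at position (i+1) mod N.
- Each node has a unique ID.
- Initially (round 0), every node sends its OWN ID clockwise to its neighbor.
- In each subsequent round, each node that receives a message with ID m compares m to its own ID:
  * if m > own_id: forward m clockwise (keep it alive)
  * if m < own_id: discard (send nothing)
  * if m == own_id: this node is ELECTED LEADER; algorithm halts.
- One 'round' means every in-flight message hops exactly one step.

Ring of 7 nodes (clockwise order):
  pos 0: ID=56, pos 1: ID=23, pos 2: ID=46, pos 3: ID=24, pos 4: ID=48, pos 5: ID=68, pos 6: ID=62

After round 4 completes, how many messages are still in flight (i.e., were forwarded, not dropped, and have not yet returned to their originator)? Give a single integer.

Round 1: pos1(id23) recv 56: fwd; pos2(id46) recv 23: drop; pos3(id24) recv 46: fwd; pos4(id48) recv 24: drop; pos5(id68) recv 48: drop; pos6(id62) recv 68: fwd; pos0(id56) recv 62: fwd
Round 2: pos2(id46) recv 56: fwd; pos4(id48) recv 46: drop; pos0(id56) recv 68: fwd; pos1(id23) recv 62: fwd
Round 3: pos3(id24) recv 56: fwd; pos1(id23) recv 68: fwd; pos2(id46) recv 62: fwd
Round 4: pos4(id48) recv 56: fwd; pos2(id46) recv 68: fwd; pos3(id24) recv 62: fwd
After round 4: 3 messages still in flight

Answer: 3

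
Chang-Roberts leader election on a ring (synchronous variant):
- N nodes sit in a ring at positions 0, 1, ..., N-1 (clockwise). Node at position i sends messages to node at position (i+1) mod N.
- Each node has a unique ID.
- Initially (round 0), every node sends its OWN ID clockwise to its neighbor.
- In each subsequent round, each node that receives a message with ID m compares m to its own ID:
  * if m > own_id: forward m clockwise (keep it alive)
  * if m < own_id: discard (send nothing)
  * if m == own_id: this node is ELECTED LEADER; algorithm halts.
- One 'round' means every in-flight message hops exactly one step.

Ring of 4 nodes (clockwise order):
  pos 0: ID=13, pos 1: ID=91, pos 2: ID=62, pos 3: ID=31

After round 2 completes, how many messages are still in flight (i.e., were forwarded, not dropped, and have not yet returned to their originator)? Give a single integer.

Answer: 2

Derivation:
Round 1: pos1(id91) recv 13: drop; pos2(id62) recv 91: fwd; pos3(id31) recv 62: fwd; pos0(id13) recv 31: fwd
Round 2: pos3(id31) recv 91: fwd; pos0(id13) recv 62: fwd; pos1(id91) recv 31: drop
After round 2: 2 messages still in flight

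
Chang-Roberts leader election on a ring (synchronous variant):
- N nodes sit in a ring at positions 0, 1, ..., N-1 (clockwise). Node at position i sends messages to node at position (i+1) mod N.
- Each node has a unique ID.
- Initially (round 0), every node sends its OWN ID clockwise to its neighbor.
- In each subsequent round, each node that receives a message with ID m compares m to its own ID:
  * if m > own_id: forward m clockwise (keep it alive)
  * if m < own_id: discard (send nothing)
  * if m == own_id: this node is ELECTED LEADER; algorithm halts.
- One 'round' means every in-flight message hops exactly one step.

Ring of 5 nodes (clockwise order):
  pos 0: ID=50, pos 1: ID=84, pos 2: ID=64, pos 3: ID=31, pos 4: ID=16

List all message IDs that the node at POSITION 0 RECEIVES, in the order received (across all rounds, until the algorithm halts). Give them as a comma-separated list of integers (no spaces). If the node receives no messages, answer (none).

Round 1: pos1(id84) recv 50: drop; pos2(id64) recv 84: fwd; pos3(id31) recv 64: fwd; pos4(id16) recv 31: fwd; pos0(id50) recv 16: drop
Round 2: pos3(id31) recv 84: fwd; pos4(id16) recv 64: fwd; pos0(id50) recv 31: drop
Round 3: pos4(id16) recv 84: fwd; pos0(id50) recv 64: fwd
Round 4: pos0(id50) recv 84: fwd; pos1(id84) recv 64: drop
Round 5: pos1(id84) recv 84: ELECTED

Answer: 16,31,64,84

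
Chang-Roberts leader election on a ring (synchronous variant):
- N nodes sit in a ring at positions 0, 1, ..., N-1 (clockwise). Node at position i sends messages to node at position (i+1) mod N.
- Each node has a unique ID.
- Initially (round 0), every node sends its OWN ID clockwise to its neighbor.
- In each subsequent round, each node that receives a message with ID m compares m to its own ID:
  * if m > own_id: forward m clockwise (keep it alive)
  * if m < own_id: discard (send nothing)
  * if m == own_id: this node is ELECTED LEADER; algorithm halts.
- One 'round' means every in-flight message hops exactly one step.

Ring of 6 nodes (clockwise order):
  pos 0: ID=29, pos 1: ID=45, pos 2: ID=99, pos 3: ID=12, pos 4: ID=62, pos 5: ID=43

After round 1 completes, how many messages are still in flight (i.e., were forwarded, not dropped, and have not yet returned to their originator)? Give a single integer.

Round 1: pos1(id45) recv 29: drop; pos2(id99) recv 45: drop; pos3(id12) recv 99: fwd; pos4(id62) recv 12: drop; pos5(id43) recv 62: fwd; pos0(id29) recv 43: fwd
After round 1: 3 messages still in flight

Answer: 3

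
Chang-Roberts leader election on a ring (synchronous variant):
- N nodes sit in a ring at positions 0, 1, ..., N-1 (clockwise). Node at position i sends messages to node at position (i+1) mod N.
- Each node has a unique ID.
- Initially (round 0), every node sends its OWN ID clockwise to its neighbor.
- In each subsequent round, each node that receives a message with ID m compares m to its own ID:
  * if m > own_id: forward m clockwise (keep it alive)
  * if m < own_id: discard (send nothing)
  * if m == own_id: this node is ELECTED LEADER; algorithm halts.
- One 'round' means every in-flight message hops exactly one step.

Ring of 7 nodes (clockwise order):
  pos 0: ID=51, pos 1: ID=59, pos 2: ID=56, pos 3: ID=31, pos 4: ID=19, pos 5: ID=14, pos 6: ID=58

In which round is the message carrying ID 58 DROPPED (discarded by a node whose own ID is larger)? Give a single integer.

Answer: 2

Derivation:
Round 1: pos1(id59) recv 51: drop; pos2(id56) recv 59: fwd; pos3(id31) recv 56: fwd; pos4(id19) recv 31: fwd; pos5(id14) recv 19: fwd; pos6(id58) recv 14: drop; pos0(id51) recv 58: fwd
Round 2: pos3(id31) recv 59: fwd; pos4(id19) recv 56: fwd; pos5(id14) recv 31: fwd; pos6(id58) recv 19: drop; pos1(id59) recv 58: drop
Round 3: pos4(id19) recv 59: fwd; pos5(id14) recv 56: fwd; pos6(id58) recv 31: drop
Round 4: pos5(id14) recv 59: fwd; pos6(id58) recv 56: drop
Round 5: pos6(id58) recv 59: fwd
Round 6: pos0(id51) recv 59: fwd
Round 7: pos1(id59) recv 59: ELECTED
Message ID 58 originates at pos 6; dropped at pos 1 in round 2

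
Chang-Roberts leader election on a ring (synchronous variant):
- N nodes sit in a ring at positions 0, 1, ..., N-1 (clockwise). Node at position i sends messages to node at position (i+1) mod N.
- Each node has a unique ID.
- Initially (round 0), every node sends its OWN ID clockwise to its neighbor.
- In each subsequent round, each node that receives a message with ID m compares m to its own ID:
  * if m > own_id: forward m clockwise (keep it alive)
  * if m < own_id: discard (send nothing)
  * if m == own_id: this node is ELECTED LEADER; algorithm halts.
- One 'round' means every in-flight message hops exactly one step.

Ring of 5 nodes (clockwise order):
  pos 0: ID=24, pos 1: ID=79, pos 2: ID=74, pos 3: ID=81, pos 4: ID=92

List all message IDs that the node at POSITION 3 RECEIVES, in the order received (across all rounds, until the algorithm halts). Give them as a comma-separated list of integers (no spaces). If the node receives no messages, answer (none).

Round 1: pos1(id79) recv 24: drop; pos2(id74) recv 79: fwd; pos3(id81) recv 74: drop; pos4(id92) recv 81: drop; pos0(id24) recv 92: fwd
Round 2: pos3(id81) recv 79: drop; pos1(id79) recv 92: fwd
Round 3: pos2(id74) recv 92: fwd
Round 4: pos3(id81) recv 92: fwd
Round 5: pos4(id92) recv 92: ELECTED

Answer: 74,79,92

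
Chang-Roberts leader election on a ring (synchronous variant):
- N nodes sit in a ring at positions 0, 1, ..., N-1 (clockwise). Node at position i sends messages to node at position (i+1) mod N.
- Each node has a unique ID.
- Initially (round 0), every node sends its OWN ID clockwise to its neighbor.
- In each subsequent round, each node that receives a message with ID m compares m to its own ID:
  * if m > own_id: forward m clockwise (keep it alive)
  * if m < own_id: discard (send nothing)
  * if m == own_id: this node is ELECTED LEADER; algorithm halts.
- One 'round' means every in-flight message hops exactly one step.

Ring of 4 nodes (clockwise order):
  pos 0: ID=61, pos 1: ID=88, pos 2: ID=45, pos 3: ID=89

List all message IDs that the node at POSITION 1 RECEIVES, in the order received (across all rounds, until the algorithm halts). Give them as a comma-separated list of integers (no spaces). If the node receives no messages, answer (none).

Answer: 61,89

Derivation:
Round 1: pos1(id88) recv 61: drop; pos2(id45) recv 88: fwd; pos3(id89) recv 45: drop; pos0(id61) recv 89: fwd
Round 2: pos3(id89) recv 88: drop; pos1(id88) recv 89: fwd
Round 3: pos2(id45) recv 89: fwd
Round 4: pos3(id89) recv 89: ELECTED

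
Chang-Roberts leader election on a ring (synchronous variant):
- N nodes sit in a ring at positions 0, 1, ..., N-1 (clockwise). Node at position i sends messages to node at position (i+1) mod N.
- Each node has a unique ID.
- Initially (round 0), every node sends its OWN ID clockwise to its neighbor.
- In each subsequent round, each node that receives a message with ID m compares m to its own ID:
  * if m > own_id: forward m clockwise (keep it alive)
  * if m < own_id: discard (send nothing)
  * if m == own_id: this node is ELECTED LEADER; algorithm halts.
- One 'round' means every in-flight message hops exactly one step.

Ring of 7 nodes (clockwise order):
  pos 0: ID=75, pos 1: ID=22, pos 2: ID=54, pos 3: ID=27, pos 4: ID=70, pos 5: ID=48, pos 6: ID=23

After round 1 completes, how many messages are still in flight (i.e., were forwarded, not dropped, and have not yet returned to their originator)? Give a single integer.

Answer: 4

Derivation:
Round 1: pos1(id22) recv 75: fwd; pos2(id54) recv 22: drop; pos3(id27) recv 54: fwd; pos4(id70) recv 27: drop; pos5(id48) recv 70: fwd; pos6(id23) recv 48: fwd; pos0(id75) recv 23: drop
After round 1: 4 messages still in flight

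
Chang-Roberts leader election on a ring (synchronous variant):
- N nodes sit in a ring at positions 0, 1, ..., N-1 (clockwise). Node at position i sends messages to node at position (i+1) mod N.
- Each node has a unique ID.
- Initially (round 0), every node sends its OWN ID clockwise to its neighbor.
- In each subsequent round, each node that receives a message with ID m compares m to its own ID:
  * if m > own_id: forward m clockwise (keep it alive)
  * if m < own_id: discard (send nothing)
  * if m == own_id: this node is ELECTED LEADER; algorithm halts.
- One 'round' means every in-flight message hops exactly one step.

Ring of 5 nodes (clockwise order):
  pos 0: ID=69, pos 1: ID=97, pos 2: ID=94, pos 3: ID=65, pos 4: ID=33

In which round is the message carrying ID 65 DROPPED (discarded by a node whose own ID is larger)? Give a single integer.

Answer: 2

Derivation:
Round 1: pos1(id97) recv 69: drop; pos2(id94) recv 97: fwd; pos3(id65) recv 94: fwd; pos4(id33) recv 65: fwd; pos0(id69) recv 33: drop
Round 2: pos3(id65) recv 97: fwd; pos4(id33) recv 94: fwd; pos0(id69) recv 65: drop
Round 3: pos4(id33) recv 97: fwd; pos0(id69) recv 94: fwd
Round 4: pos0(id69) recv 97: fwd; pos1(id97) recv 94: drop
Round 5: pos1(id97) recv 97: ELECTED
Message ID 65 originates at pos 3; dropped at pos 0 in round 2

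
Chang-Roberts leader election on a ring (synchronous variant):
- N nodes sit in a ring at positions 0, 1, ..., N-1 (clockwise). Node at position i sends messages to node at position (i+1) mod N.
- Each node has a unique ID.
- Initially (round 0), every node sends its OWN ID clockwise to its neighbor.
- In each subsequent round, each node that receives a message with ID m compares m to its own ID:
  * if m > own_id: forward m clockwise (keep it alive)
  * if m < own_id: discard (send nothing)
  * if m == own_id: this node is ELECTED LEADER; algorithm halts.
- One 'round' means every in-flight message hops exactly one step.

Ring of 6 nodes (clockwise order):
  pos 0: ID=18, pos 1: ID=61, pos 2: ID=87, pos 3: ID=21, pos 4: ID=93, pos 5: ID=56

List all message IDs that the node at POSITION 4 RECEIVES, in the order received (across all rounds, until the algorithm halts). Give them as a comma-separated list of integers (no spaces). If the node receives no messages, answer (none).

Round 1: pos1(id61) recv 18: drop; pos2(id87) recv 61: drop; pos3(id21) recv 87: fwd; pos4(id93) recv 21: drop; pos5(id56) recv 93: fwd; pos0(id18) recv 56: fwd
Round 2: pos4(id93) recv 87: drop; pos0(id18) recv 93: fwd; pos1(id61) recv 56: drop
Round 3: pos1(id61) recv 93: fwd
Round 4: pos2(id87) recv 93: fwd
Round 5: pos3(id21) recv 93: fwd
Round 6: pos4(id93) recv 93: ELECTED

Answer: 21,87,93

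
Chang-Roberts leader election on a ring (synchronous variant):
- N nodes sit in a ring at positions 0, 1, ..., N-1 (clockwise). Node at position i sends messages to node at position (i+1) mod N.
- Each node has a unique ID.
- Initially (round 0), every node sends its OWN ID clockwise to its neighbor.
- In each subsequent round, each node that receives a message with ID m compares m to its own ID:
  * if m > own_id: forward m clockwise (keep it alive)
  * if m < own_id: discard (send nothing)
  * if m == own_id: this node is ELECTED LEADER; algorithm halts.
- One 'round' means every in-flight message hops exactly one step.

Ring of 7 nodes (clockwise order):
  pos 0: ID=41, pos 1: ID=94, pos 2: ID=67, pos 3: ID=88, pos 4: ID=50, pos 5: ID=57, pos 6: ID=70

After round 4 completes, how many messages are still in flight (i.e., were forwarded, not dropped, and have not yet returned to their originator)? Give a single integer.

Round 1: pos1(id94) recv 41: drop; pos2(id67) recv 94: fwd; pos3(id88) recv 67: drop; pos4(id50) recv 88: fwd; pos5(id57) recv 50: drop; pos6(id70) recv 57: drop; pos0(id41) recv 70: fwd
Round 2: pos3(id88) recv 94: fwd; pos5(id57) recv 88: fwd; pos1(id94) recv 70: drop
Round 3: pos4(id50) recv 94: fwd; pos6(id70) recv 88: fwd
Round 4: pos5(id57) recv 94: fwd; pos0(id41) recv 88: fwd
After round 4: 2 messages still in flight

Answer: 2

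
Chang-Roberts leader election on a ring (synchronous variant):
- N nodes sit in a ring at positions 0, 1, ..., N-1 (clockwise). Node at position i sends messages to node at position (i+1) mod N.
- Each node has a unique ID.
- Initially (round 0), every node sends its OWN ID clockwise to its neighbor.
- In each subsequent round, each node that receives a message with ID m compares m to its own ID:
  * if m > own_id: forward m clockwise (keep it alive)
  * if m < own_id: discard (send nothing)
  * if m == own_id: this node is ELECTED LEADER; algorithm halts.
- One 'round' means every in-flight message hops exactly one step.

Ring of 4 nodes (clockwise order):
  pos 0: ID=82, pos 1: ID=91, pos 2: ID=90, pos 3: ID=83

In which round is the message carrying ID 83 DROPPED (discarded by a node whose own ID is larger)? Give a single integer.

Answer: 2

Derivation:
Round 1: pos1(id91) recv 82: drop; pos2(id90) recv 91: fwd; pos3(id83) recv 90: fwd; pos0(id82) recv 83: fwd
Round 2: pos3(id83) recv 91: fwd; pos0(id82) recv 90: fwd; pos1(id91) recv 83: drop
Round 3: pos0(id82) recv 91: fwd; pos1(id91) recv 90: drop
Round 4: pos1(id91) recv 91: ELECTED
Message ID 83 originates at pos 3; dropped at pos 1 in round 2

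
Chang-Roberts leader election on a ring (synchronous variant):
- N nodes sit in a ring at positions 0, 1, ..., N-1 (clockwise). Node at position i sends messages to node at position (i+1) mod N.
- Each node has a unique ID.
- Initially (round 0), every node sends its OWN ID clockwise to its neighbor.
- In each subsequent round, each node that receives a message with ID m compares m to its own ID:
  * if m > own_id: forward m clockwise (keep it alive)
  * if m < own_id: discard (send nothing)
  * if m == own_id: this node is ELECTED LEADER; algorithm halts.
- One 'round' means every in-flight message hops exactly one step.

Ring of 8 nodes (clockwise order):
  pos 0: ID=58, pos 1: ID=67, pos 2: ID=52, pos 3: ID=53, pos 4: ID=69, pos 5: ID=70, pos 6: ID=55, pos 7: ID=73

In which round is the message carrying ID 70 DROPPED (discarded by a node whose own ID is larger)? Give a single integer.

Round 1: pos1(id67) recv 58: drop; pos2(id52) recv 67: fwd; pos3(id53) recv 52: drop; pos4(id69) recv 53: drop; pos5(id70) recv 69: drop; pos6(id55) recv 70: fwd; pos7(id73) recv 55: drop; pos0(id58) recv 73: fwd
Round 2: pos3(id53) recv 67: fwd; pos7(id73) recv 70: drop; pos1(id67) recv 73: fwd
Round 3: pos4(id69) recv 67: drop; pos2(id52) recv 73: fwd
Round 4: pos3(id53) recv 73: fwd
Round 5: pos4(id69) recv 73: fwd
Round 6: pos5(id70) recv 73: fwd
Round 7: pos6(id55) recv 73: fwd
Round 8: pos7(id73) recv 73: ELECTED
Message ID 70 originates at pos 5; dropped at pos 7 in round 2

Answer: 2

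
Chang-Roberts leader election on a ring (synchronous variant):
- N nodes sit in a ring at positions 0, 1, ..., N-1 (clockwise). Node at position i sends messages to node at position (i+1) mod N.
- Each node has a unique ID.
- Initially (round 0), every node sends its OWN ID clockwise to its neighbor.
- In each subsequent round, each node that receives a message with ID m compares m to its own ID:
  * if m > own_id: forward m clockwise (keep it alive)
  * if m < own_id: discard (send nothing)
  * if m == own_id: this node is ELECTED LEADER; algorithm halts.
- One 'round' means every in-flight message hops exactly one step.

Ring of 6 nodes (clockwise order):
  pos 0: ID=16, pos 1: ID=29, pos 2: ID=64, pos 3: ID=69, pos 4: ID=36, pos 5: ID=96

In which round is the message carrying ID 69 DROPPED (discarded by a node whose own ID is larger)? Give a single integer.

Answer: 2

Derivation:
Round 1: pos1(id29) recv 16: drop; pos2(id64) recv 29: drop; pos3(id69) recv 64: drop; pos4(id36) recv 69: fwd; pos5(id96) recv 36: drop; pos0(id16) recv 96: fwd
Round 2: pos5(id96) recv 69: drop; pos1(id29) recv 96: fwd
Round 3: pos2(id64) recv 96: fwd
Round 4: pos3(id69) recv 96: fwd
Round 5: pos4(id36) recv 96: fwd
Round 6: pos5(id96) recv 96: ELECTED
Message ID 69 originates at pos 3; dropped at pos 5 in round 2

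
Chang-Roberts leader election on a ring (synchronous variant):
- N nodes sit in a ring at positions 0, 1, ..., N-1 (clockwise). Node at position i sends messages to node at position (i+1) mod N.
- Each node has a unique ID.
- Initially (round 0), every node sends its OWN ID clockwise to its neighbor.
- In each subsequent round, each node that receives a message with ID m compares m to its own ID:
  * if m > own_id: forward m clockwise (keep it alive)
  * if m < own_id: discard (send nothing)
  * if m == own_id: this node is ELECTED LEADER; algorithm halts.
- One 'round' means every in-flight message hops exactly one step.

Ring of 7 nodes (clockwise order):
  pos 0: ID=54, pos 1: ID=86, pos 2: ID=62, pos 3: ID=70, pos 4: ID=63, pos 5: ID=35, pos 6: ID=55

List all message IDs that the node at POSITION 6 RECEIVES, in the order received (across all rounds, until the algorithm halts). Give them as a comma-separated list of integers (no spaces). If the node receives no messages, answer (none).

Answer: 35,63,70,86

Derivation:
Round 1: pos1(id86) recv 54: drop; pos2(id62) recv 86: fwd; pos3(id70) recv 62: drop; pos4(id63) recv 70: fwd; pos5(id35) recv 63: fwd; pos6(id55) recv 35: drop; pos0(id54) recv 55: fwd
Round 2: pos3(id70) recv 86: fwd; pos5(id35) recv 70: fwd; pos6(id55) recv 63: fwd; pos1(id86) recv 55: drop
Round 3: pos4(id63) recv 86: fwd; pos6(id55) recv 70: fwd; pos0(id54) recv 63: fwd
Round 4: pos5(id35) recv 86: fwd; pos0(id54) recv 70: fwd; pos1(id86) recv 63: drop
Round 5: pos6(id55) recv 86: fwd; pos1(id86) recv 70: drop
Round 6: pos0(id54) recv 86: fwd
Round 7: pos1(id86) recv 86: ELECTED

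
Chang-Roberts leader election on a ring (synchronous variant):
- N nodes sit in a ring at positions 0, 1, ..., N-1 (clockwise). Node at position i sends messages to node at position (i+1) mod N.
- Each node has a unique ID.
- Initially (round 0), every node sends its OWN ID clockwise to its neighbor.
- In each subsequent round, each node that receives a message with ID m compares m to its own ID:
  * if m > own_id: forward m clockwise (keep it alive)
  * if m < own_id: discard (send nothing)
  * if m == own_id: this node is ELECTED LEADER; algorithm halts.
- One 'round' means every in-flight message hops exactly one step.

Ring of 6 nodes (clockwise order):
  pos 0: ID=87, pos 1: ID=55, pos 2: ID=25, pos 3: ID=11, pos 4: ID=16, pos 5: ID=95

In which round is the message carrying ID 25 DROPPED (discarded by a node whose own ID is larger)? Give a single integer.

Round 1: pos1(id55) recv 87: fwd; pos2(id25) recv 55: fwd; pos3(id11) recv 25: fwd; pos4(id16) recv 11: drop; pos5(id95) recv 16: drop; pos0(id87) recv 95: fwd
Round 2: pos2(id25) recv 87: fwd; pos3(id11) recv 55: fwd; pos4(id16) recv 25: fwd; pos1(id55) recv 95: fwd
Round 3: pos3(id11) recv 87: fwd; pos4(id16) recv 55: fwd; pos5(id95) recv 25: drop; pos2(id25) recv 95: fwd
Round 4: pos4(id16) recv 87: fwd; pos5(id95) recv 55: drop; pos3(id11) recv 95: fwd
Round 5: pos5(id95) recv 87: drop; pos4(id16) recv 95: fwd
Round 6: pos5(id95) recv 95: ELECTED
Message ID 25 originates at pos 2; dropped at pos 5 in round 3

Answer: 3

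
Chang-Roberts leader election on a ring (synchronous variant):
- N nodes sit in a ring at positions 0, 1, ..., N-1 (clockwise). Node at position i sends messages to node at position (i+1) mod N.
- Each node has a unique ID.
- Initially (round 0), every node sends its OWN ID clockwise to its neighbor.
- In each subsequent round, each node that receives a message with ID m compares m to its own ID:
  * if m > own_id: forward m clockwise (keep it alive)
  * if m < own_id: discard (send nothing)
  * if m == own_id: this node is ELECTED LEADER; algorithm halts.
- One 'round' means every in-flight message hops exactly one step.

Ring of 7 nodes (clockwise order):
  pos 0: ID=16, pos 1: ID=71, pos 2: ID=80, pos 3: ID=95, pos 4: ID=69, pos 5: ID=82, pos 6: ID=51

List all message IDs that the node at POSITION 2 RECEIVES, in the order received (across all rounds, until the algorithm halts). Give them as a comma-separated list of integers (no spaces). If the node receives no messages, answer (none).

Answer: 71,82,95

Derivation:
Round 1: pos1(id71) recv 16: drop; pos2(id80) recv 71: drop; pos3(id95) recv 80: drop; pos4(id69) recv 95: fwd; pos5(id82) recv 69: drop; pos6(id51) recv 82: fwd; pos0(id16) recv 51: fwd
Round 2: pos5(id82) recv 95: fwd; pos0(id16) recv 82: fwd; pos1(id71) recv 51: drop
Round 3: pos6(id51) recv 95: fwd; pos1(id71) recv 82: fwd
Round 4: pos0(id16) recv 95: fwd; pos2(id80) recv 82: fwd
Round 5: pos1(id71) recv 95: fwd; pos3(id95) recv 82: drop
Round 6: pos2(id80) recv 95: fwd
Round 7: pos3(id95) recv 95: ELECTED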